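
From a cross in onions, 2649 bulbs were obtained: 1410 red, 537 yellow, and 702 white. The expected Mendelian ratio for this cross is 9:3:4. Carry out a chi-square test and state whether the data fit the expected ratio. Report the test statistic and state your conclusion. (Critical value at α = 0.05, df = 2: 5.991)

Total ratio parts = 16. Expected numbers out of 2649:
  red: 2649 × 9/16 = 1490.0625
  yellow: 2649 × 3/16 = 496.6875
  white: 2649 × 4/16 = 662.25
χ² = Σ (O − E)² / E
  red: (1410 − 1490.0625)² / 1490.0625 = 4.3018
  yellow: (537 − 496.6875)² / 496.6875 = 3.2719
  white: (702 − 662.25)² / 662.25 = 2.3859
χ² = 4.3018 + 3.2719 + 2.3859 = 9.9596 ≈ 9.960
Degrees of freedom = 3 − 1 = 2; critical value at α = 0.05 is 5.991.
Since 9.960 > 5.991, we reject the null hypothesis — the data do not fit the 9:3:4 ratio.

9.960; not consistent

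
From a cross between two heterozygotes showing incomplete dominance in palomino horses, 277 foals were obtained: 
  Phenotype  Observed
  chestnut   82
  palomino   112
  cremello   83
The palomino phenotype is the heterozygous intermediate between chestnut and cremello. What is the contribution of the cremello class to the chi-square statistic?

2.730

With incomplete dominance, a heterozygote × heterozygote cross gives a 1:2:1 phenotypic ratio.
Total ratio parts = 4. Expected numbers out of 277:
  chestnut: 277 × 1/4 = 69.25
  palomino: 277 × 2/4 = 138.5
  cremello: 277 × 1/4 = 69.25
Contribution of cremello: (83 − 69.25)² / 69.25 = 2.7301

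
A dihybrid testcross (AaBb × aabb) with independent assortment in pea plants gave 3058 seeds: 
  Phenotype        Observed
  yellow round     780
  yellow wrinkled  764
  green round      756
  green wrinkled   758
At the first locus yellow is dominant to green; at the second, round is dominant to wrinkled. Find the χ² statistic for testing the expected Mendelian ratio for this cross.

0.464

A dihybrid testcross with independent assortment gives a 1:1:1:1 ratio.
Total ratio parts = 4. Expected numbers out of 3058:
  yellow round: 3058 × 1/4 = 764.5
  yellow wrinkled: 3058 × 1/4 = 764.5
  green round: 3058 × 1/4 = 764.5
  green wrinkled: 3058 × 1/4 = 764.5
χ² = Σ (O − E)² / E
  yellow round: (780 − 764.5)² / 764.5 = 0.3143
  yellow wrinkled: (764 − 764.5)² / 764.5 = 0.0003
  green round: (756 − 764.5)² / 764.5 = 0.0945
  green wrinkled: (758 − 764.5)² / 764.5 = 0.0553
χ² = 0.3143 + 0.0003 + 0.0945 + 0.0553 = 0.4644 ≈ 0.464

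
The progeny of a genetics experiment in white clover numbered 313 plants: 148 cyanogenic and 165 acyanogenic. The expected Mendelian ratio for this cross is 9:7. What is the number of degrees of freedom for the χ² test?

A goodness-of-fit test with 2 phenotype classes has df = 2 − 1 = 1.

1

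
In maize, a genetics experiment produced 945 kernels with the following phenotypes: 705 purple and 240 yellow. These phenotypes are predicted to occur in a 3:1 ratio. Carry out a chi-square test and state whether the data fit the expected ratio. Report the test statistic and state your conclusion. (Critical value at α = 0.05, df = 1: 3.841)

Expected counts for N = 945 under a 3:1 ratio (total parts = 4):
  purple: 945 × 3/4 = 708.75
  yellow: 945 × 1/4 = 236.25
χ² = Σ (O − E)² / E
  purple: (705 − 708.75)² / 708.75 = 0.0198
  yellow: (240 − 236.25)² / 236.25 = 0.0595
χ² = 0.0198 + 0.0595 = 0.0793 ≈ 0.079
Degrees of freedom = 2 − 1 = 1; critical value at α = 0.05 is 3.841.
Since 0.079 < 3.841, we fail to reject the null hypothesis — the data are consistent with the 3:1 ratio.

0.079; consistent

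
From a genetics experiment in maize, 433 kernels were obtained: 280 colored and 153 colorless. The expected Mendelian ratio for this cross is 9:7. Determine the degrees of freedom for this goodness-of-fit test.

A goodness-of-fit test with 2 phenotype classes has df = 2 − 1 = 1.

1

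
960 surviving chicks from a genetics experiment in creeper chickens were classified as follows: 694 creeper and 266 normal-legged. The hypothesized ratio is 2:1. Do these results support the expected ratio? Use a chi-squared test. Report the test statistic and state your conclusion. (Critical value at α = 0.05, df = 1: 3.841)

13.669; not consistent

Total ratio parts = 3. Expected numbers out of 960:
  creeper: 960 × 2/3 = 640
  normal-legged: 960 × 1/3 = 320
χ² = Σ (O − E)² / E
  creeper: (694 − 640)² / 640 = 4.5563
  normal-legged: (266 − 320)² / 320 = 9.1125
χ² = 4.5563 + 9.1125 = 13.6688 ≈ 13.669
Degrees of freedom = 2 − 1 = 1; critical value at α = 0.05 is 3.841.
Since 13.669 > 3.841, we reject the null hypothesis — the data do not fit the 2:1 ratio.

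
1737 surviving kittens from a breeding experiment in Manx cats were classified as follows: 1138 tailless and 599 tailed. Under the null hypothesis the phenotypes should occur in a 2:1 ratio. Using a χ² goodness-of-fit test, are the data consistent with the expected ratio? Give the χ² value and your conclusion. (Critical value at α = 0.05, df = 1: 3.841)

Under the 2:1 hypothesis (Σ ratio = 3, N = 1737):
  tailless: 1737 × 2/3 = 1158
  tailed: 1737 × 1/3 = 579
χ² = Σ (O − E)² / E
  tailless: (1138 − 1158)² / 1158 = 0.3454
  tailed: (599 − 579)² / 579 = 0.6908
χ² = 0.3454 + 0.6908 = 1.0362 ≈ 1.036
Degrees of freedom = 2 − 1 = 1; critical value at α = 0.05 is 3.841.
Since 1.036 < 3.841, we fail to reject the null hypothesis — the data are consistent with the 2:1 ratio.

1.036; consistent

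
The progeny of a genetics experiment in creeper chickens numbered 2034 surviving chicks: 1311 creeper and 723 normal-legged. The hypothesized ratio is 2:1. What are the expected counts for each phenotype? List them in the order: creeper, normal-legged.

Under the 2:1 hypothesis (Σ ratio = 3, N = 2034):
  creeper: 2034 × 2/3 = 1356
  normal-legged: 2034 × 1/3 = 678

1356, 678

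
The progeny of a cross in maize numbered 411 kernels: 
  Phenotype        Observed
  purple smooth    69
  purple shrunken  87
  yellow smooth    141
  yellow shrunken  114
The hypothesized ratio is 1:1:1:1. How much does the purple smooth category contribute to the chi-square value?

Expected counts for N = 411 under a 1:1:1:1 ratio (total parts = 4):
  purple smooth: 411 × 1/4 = 102.75
  purple shrunken: 411 × 1/4 = 102.75
  yellow smooth: 411 × 1/4 = 102.75
  yellow shrunken: 411 × 1/4 = 102.75
Contribution of purple smooth: (69 − 102.75)² / 102.75 = 11.0858

11.086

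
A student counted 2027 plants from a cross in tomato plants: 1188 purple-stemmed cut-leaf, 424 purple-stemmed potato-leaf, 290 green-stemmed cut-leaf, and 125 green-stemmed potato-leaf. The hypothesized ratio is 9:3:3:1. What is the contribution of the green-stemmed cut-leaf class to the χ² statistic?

Under the 9:3:3:1 hypothesis (Σ ratio = 16, N = 2027):
  purple-stemmed cut-leaf: 2027 × 9/16 = 1140.1875
  purple-stemmed potato-leaf: 2027 × 3/16 = 380.0625
  green-stemmed cut-leaf: 2027 × 3/16 = 380.0625
  green-stemmed potato-leaf: 2027 × 1/16 = 126.6875
Contribution of green-stemmed cut-leaf: (290 − 380.0625)² / 380.0625 = 21.3419

21.342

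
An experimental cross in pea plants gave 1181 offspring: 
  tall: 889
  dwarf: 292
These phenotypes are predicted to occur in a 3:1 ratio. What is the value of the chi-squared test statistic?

0.048

Total ratio parts = 4. Expected numbers out of 1181:
  tall: 1181 × 3/4 = 885.75
  dwarf: 1181 × 1/4 = 295.25
χ² = Σ (O − E)² / E
  tall: (889 − 885.75)² / 885.75 = 0.0119
  dwarf: (292 − 295.25)² / 295.25 = 0.0358
χ² = 0.0119 + 0.0358 = 0.0477 ≈ 0.048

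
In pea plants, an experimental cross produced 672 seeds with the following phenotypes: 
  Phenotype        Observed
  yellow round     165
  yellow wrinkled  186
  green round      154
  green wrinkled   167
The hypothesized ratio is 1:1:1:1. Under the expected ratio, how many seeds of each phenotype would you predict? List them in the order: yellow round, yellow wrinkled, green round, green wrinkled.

168, 168, 168, 168

Under the 1:1:1:1 hypothesis (Σ ratio = 4, N = 672):
  yellow round: 672 × 1/4 = 168
  yellow wrinkled: 672 × 1/4 = 168
  green round: 672 × 1/4 = 168
  green wrinkled: 672 × 1/4 = 168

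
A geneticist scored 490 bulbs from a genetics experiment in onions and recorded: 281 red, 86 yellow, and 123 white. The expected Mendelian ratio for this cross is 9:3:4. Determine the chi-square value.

Under the 9:3:4 hypothesis (Σ ratio = 16, N = 490):
  red: 490 × 9/16 = 275.625
  yellow: 490 × 3/16 = 91.875
  white: 490 × 4/16 = 122.5
χ² = Σ (O − E)² / E
  red: (281 − 275.625)² / 275.625 = 0.1048
  yellow: (86 − 91.875)² / 91.875 = 0.3757
  white: (123 − 122.5)² / 122.5 = 0.0020
χ² = 0.1048 + 0.3757 + 0.0020 = 0.4825 ≈ 0.483

0.483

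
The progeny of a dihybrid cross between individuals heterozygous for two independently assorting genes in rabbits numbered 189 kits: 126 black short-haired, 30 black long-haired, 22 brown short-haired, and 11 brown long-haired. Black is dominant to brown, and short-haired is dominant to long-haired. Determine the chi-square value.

9.631

A dihybrid F₂ with independent assortment and complete dominance at both loci gives a 9:3:3:1 phenotypic ratio.
The 9:3:3:1 ratio has 16 parts, so with N = 189 the expected counts are:
  black short-haired: 189 × 9/16 = 106.3125
  black long-haired: 189 × 3/16 = 35.4375
  brown short-haired: 189 × 3/16 = 35.4375
  brown long-haired: 189 × 1/16 = 11.8125
χ² = Σ (O − E)² / E
  black short-haired: (126 − 106.3125)² / 106.3125 = 3.6458
  black long-haired: (30 − 35.4375)² / 35.4375 = 0.8343
  brown short-haired: (22 − 35.4375)² / 35.4375 = 5.0953
  brown long-haired: (11 − 11.8125)² / 11.8125 = 0.0559
χ² = 3.6458 + 0.8343 + 5.0953 + 0.0559 = 9.6313 ≈ 9.631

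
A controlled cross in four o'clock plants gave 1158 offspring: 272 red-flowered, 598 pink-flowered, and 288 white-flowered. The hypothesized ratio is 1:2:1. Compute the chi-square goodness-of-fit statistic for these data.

Under the 1:2:1 hypothesis (Σ ratio = 4, N = 1158):
  red-flowered: 1158 × 1/4 = 289.5
  pink-flowered: 1158 × 2/4 = 579
  white-flowered: 1158 × 1/4 = 289.5
χ² = Σ (O − E)² / E
  red-flowered: (272 − 289.5)² / 289.5 = 1.0579
  pink-flowered: (598 − 579)² / 579 = 0.6235
  white-flowered: (288 − 289.5)² / 289.5 = 0.0078
χ² = 1.0579 + 0.6235 + 0.0078 = 1.6892 ≈ 1.689

1.689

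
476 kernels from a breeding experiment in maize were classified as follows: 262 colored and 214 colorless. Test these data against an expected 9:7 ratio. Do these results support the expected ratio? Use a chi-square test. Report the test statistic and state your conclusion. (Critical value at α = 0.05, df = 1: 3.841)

Total ratio parts = 16. Expected numbers out of 476:
  colored: 476 × 9/16 = 267.75
  colorless: 476 × 7/16 = 208.25
χ² = Σ (O − E)² / E
  colored: (262 − 267.75)² / 267.75 = 0.1235
  colorless: (214 − 208.25)² / 208.25 = 0.1588
χ² = 0.1235 + 0.1588 = 0.2823 ≈ 0.282
Degrees of freedom = 2 − 1 = 1; critical value at α = 0.05 is 3.841.
Since 0.282 < 3.841, we fail to reject the null hypothesis — the data are consistent with the 9:7 ratio.

0.282; consistent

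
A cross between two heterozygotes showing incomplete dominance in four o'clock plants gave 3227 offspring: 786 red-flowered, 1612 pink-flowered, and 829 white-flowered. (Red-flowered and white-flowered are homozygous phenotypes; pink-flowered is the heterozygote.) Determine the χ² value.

With incomplete dominance, a heterozygote × heterozygote cross gives a 1:2:1 phenotypic ratio.
Under the 1:2:1 hypothesis (Σ ratio = 4, N = 3227):
  red-flowered: 3227 × 1/4 = 806.75
  pink-flowered: 3227 × 2/4 = 1613.5
  white-flowered: 3227 × 1/4 = 806.75
χ² = Σ (O − E)² / E
  red-flowered: (786 − 806.75)² / 806.75 = 0.5337
  pink-flowered: (1612 − 1613.5)² / 1613.5 = 0.0014
  white-flowered: (829 − 806.75)² / 806.75 = 0.6137
χ² = 0.5337 + 0.0014 + 0.6137 = 1.1488 ≈ 1.149

1.149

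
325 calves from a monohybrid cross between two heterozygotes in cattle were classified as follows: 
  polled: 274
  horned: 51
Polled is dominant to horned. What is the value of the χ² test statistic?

15.016

For a monohybrid cross between heterozygotes with complete dominance, the expected phenotypic ratio is 3:1.
Expected counts for N = 325 under a 3:1 ratio (total parts = 4):
  polled: 325 × 3/4 = 243.75
  horned: 325 × 1/4 = 81.25
χ² = Σ (O − E)² / E
  polled: (274 − 243.75)² / 243.75 = 3.7541
  horned: (51 − 81.25)² / 81.25 = 11.2623
χ² = 3.7541 + 11.2623 = 15.0164 ≈ 15.016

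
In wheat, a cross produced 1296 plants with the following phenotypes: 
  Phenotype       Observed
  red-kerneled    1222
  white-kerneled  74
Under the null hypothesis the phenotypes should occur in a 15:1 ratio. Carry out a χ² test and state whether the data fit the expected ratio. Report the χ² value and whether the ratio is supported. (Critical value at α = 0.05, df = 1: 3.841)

0.645; consistent

The 15:1 ratio has 16 parts, so with N = 1296 the expected counts are:
  red-kerneled: 1296 × 15/16 = 1215
  white-kerneled: 1296 × 1/16 = 81
χ² = Σ (O − E)² / E
  red-kerneled: (1222 − 1215)² / 1215 = 0.0403
  white-kerneled: (74 − 81)² / 81 = 0.6049
χ² = 0.0403 + 0.6049 = 0.6452 ≈ 0.645
Degrees of freedom = 2 − 1 = 1; critical value at α = 0.05 is 3.841.
Since 0.645 < 3.841, we fail to reject the null hypothesis — the data are consistent with the 15:1 ratio.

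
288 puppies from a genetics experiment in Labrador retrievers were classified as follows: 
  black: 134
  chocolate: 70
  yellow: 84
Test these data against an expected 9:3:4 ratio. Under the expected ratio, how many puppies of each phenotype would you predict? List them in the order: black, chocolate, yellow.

162, 54, 72

Expected counts for N = 288 under a 9:3:4 ratio (total parts = 16):
  black: 288 × 9/16 = 162
  chocolate: 288 × 3/16 = 54
  yellow: 288 × 4/16 = 72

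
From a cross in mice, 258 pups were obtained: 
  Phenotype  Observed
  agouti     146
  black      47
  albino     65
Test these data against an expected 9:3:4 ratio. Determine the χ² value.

0.048

Under the 9:3:4 hypothesis (Σ ratio = 16, N = 258):
  agouti: 258 × 9/16 = 145.125
  black: 258 × 3/16 = 48.375
  albino: 258 × 4/16 = 64.5
χ² = Σ (O − E)² / E
  agouti: (146 − 145.125)² / 145.125 = 0.0053
  black: (47 − 48.375)² / 48.375 = 0.0391
  albino: (65 − 64.5)² / 64.5 = 0.0039
χ² = 0.0053 + 0.0391 + 0.0039 = 0.0483 ≈ 0.048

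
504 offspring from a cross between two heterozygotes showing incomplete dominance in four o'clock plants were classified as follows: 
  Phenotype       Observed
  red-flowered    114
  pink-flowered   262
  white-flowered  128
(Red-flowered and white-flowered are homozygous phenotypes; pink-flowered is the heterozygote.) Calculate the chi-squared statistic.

1.571

With incomplete dominance, a heterozygote × heterozygote cross gives a 1:2:1 phenotypic ratio.
Under the 1:2:1 hypothesis (Σ ratio = 4, N = 504):
  red-flowered: 504 × 1/4 = 126
  pink-flowered: 504 × 2/4 = 252
  white-flowered: 504 × 1/4 = 126
χ² = Σ (O − E)² / E
  red-flowered: (114 − 126)² / 126 = 1.1429
  pink-flowered: (262 − 252)² / 252 = 0.3968
  white-flowered: (128 − 126)² / 126 = 0.0317
χ² = 1.1429 + 0.3968 + 0.0317 = 1.5714 ≈ 1.571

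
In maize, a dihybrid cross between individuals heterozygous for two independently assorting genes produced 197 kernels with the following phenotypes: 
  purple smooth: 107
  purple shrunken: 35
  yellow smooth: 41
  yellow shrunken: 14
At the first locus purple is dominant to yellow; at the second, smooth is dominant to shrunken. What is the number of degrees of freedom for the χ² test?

3

A dihybrid F₂ with independent assortment and complete dominance at both loci gives a 9:3:3:1 phenotypic ratio.
A goodness-of-fit test with 4 phenotype classes has df = 4 − 1 = 3.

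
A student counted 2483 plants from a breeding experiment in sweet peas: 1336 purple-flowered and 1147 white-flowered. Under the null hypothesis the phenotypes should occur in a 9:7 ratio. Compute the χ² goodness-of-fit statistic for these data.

Expected counts for N = 2483 under a 9:7 ratio (total parts = 16):
  purple-flowered: 2483 × 9/16 = 1396.6875
  white-flowered: 2483 × 7/16 = 1086.3125
χ² = Σ (O − E)² / E
  purple-flowered: (1336 − 1396.6875)² / 1396.6875 = 2.6369
  white-flowered: (1147 − 1086.3125)² / 1086.3125 = 3.3903
χ² = 2.6369 + 3.3903 = 6.0272 ≈ 6.027

6.027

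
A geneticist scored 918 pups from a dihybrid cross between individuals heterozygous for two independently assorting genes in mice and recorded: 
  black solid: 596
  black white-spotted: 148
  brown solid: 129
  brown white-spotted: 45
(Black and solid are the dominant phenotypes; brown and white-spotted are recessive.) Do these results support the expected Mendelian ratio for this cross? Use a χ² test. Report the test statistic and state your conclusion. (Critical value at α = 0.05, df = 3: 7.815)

29.133; not consistent

A dihybrid F₂ with independent assortment and complete dominance at both loci gives a 9:3:3:1 phenotypic ratio.
Expected counts for N = 918 under a 9:3:3:1 ratio (total parts = 16):
  black solid: 918 × 9/16 = 516.375
  black white-spotted: 918 × 3/16 = 172.125
  brown solid: 918 × 3/16 = 172.125
  brown white-spotted: 918 × 1/16 = 57.375
χ² = Σ (O − E)² / E
  black solid: (596 − 516.375)² / 516.375 = 12.2782
  black white-spotted: (148 − 172.125)² / 172.125 = 3.3814
  brown solid: (129 − 172.125)² / 172.125 = 10.8047
  brown white-spotted: (45 − 57.375)² / 57.375 = 2.6691
χ² = 12.2782 + 3.3814 + 10.8047 + 2.6691 = 29.1334 ≈ 29.133
Degrees of freedom = 4 − 1 = 3; critical value at α = 0.05 is 7.815.
Since 29.133 > 7.815, we reject the null hypothesis — the data do not fit the 9:3:3:1 ratio.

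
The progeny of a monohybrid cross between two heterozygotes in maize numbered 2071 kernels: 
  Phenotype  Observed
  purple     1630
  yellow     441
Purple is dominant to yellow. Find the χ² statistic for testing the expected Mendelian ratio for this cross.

15.170

For a monohybrid cross between heterozygotes with complete dominance, the expected phenotypic ratio is 3:1.
Expected counts for N = 2071 under a 3:1 ratio (total parts = 4):
  purple: 2071 × 3/4 = 1553.25
  yellow: 2071 × 1/4 = 517.75
χ² = Σ (O − E)² / E
  purple: (1630 − 1553.25)² / 1553.25 = 3.7924
  yellow: (441 − 517.75)² / 517.75 = 11.3772
χ² = 3.7924 + 11.3772 = 15.1696 ≈ 15.170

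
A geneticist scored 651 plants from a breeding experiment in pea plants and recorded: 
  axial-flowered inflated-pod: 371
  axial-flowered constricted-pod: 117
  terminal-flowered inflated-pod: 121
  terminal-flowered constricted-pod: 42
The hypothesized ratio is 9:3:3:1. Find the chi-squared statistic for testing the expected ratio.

0.325

Expected counts for N = 651 under a 9:3:3:1 ratio (total parts = 16):
  axial-flowered inflated-pod: 651 × 9/16 = 366.1875
  axial-flowered constricted-pod: 651 × 3/16 = 122.0625
  terminal-flowered inflated-pod: 651 × 3/16 = 122.0625
  terminal-flowered constricted-pod: 651 × 1/16 = 40.6875
χ² = Σ (O − E)² / E
  axial-flowered inflated-pod: (371 − 366.1875)² / 366.1875 = 0.0632
  axial-flowered constricted-pod: (117 − 122.0625)² / 122.0625 = 0.2100
  terminal-flowered inflated-pod: (121 − 122.0625)² / 122.0625 = 0.0092
  terminal-flowered constricted-pod: (42 − 40.6875)² / 40.6875 = 0.0423
χ² = 0.0632 + 0.2100 + 0.0092 + 0.0423 = 0.3247 ≈ 0.325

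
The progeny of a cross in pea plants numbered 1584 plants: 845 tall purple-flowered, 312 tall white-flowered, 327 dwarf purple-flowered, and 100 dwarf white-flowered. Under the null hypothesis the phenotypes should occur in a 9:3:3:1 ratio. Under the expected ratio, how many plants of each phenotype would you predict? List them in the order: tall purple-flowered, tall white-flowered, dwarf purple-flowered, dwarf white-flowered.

Total ratio parts = 16. Expected numbers out of 1584:
  tall purple-flowered: 1584 × 9/16 = 891
  tall white-flowered: 1584 × 3/16 = 297
  dwarf purple-flowered: 1584 × 3/16 = 297
  dwarf white-flowered: 1584 × 1/16 = 99

891, 297, 297, 99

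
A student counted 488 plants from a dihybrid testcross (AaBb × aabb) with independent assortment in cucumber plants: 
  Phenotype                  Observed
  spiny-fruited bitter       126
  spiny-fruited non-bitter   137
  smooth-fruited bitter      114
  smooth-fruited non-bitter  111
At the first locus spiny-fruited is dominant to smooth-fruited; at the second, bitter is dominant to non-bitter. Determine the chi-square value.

A dihybrid testcross with independent assortment gives a 1:1:1:1 ratio.
Expected counts for N = 488 under a 1:1:1:1 ratio (total parts = 4):
  spiny-fruited bitter: 488 × 1/4 = 122
  spiny-fruited non-bitter: 488 × 1/4 = 122
  smooth-fruited bitter: 488 × 1/4 = 122
  smooth-fruited non-bitter: 488 × 1/4 = 122
χ² = Σ (O − E)² / E
  spiny-fruited bitter: (126 − 122)² / 122 = 0.1311
  spiny-fruited non-bitter: (137 − 122)² / 122 = 1.8443
  smooth-fruited bitter: (114 − 122)² / 122 = 0.5246
  smooth-fruited non-bitter: (111 − 122)² / 122 = 0.9918
χ² = 0.1311 + 1.8443 + 0.5246 + 0.9918 = 3.4918 ≈ 3.492

3.492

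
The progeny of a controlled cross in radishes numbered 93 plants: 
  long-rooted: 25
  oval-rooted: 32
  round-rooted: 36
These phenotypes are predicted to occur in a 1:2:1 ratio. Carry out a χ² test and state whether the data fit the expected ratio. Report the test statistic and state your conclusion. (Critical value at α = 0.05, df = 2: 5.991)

Total ratio parts = 4. Expected numbers out of 93:
  long-rooted: 93 × 1/4 = 23.25
  oval-rooted: 93 × 2/4 = 46.5
  round-rooted: 93 × 1/4 = 23.25
χ² = Σ (O − E)² / E
  long-rooted: (25 − 23.25)² / 23.25 = 0.1317
  oval-rooted: (32 − 46.5)² / 46.5 = 4.5215
  round-rooted: (36 − 23.25)² / 23.25 = 6.9919
χ² = 0.1317 + 4.5215 + 6.9919 = 11.6451 ≈ 11.645
Degrees of freedom = 3 − 1 = 2; critical value at α = 0.05 is 5.991.
Since 11.645 > 5.991, we reject the null hypothesis — the data do not fit the 1:2:1 ratio.

11.645; not consistent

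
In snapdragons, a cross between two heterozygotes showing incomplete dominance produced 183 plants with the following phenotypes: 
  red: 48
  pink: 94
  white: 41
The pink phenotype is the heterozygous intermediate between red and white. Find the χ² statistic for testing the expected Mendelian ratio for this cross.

0.672

With incomplete dominance, a heterozygote × heterozygote cross gives a 1:2:1 phenotypic ratio.
The 1:2:1 ratio has 4 parts, so with N = 183 the expected counts are:
  red: 183 × 1/4 = 45.75
  pink: 183 × 2/4 = 91.5
  white: 183 × 1/4 = 45.75
χ² = Σ (O − E)² / E
  red: (48 − 45.75)² / 45.75 = 0.1107
  pink: (94 − 91.5)² / 91.5 = 0.0683
  white: (41 − 45.75)² / 45.75 = 0.4932
χ² = 0.1107 + 0.0683 + 0.4932 = 0.6722 ≈ 0.672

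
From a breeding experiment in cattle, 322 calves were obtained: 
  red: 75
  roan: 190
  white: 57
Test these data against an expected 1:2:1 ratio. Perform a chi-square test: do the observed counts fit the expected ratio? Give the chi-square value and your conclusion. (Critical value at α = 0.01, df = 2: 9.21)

Total ratio parts = 4. Expected numbers out of 322:
  red: 322 × 1/4 = 80.5
  roan: 322 × 2/4 = 161
  white: 322 × 1/4 = 80.5
χ² = Σ (O − E)² / E
  red: (75 − 80.5)² / 80.5 = 0.3758
  roan: (190 − 161)² / 161 = 5.2236
  white: (57 − 80.5)² / 80.5 = 6.8602
χ² = 0.3758 + 5.2236 + 6.8602 = 12.4596 ≈ 12.460
Degrees of freedom = 3 − 1 = 2; critical value at α = 0.01 is 9.21.
Since 12.460 > 9.21, we reject the null hypothesis — the data do not fit the 1:2:1 ratio.

12.460; not consistent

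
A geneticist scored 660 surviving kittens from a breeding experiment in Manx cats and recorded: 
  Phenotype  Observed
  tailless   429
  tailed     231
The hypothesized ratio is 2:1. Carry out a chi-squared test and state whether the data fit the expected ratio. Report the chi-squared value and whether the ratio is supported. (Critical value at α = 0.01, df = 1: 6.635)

The 2:1 ratio has 3 parts, so with N = 660 the expected counts are:
  tailless: 660 × 2/3 = 440
  tailed: 660 × 1/3 = 220
χ² = Σ (O − E)² / E
  tailless: (429 − 440)² / 440 = 0.2750
  tailed: (231 − 220)² / 220 = 0.5500
χ² = 0.2750 + 0.5500 = 0.825
Degrees of freedom = 2 − 1 = 1; critical value at α = 0.01 is 6.635.
Since 0.825 < 6.635, we fail to reject the null hypothesis — the data are consistent with the 2:1 ratio.

0.825; consistent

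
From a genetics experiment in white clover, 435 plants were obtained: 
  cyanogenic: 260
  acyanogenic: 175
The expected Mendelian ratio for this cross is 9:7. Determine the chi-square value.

The 9:7 ratio has 16 parts, so with N = 435 the expected counts are:
  cyanogenic: 435 × 9/16 = 244.6875
  acyanogenic: 435 × 7/16 = 190.3125
χ² = Σ (O − E)² / E
  cyanogenic: (260 − 244.6875)² / 244.6875 = 0.9583
  acyanogenic: (175 − 190.3125)² / 190.3125 = 1.2320
χ² = 0.9583 + 1.2320 = 2.1903 ≈ 2.190

2.190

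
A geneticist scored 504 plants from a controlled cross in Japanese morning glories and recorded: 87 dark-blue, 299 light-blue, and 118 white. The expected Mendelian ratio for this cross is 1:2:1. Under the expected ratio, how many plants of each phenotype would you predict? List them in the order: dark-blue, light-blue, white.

126, 252, 126

Expected counts for N = 504 under a 1:2:1 ratio (total parts = 4):
  dark-blue: 504 × 1/4 = 126
  light-blue: 504 × 2/4 = 252
  white: 504 × 1/4 = 126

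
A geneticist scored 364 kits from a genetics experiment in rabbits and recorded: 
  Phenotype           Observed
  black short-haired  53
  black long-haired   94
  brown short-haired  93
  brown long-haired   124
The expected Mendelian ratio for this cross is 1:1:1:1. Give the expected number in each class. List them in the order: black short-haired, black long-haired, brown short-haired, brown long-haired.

Under the 1:1:1:1 hypothesis (Σ ratio = 4, N = 364):
  black short-haired: 364 × 1/4 = 91
  black long-haired: 364 × 1/4 = 91
  brown short-haired: 364 × 1/4 = 91
  brown long-haired: 364 × 1/4 = 91

91, 91, 91, 91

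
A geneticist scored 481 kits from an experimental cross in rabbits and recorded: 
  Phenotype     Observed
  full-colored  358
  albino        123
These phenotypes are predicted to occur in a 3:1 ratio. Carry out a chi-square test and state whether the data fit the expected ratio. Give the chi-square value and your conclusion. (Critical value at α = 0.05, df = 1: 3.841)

0.084; consistent

Total ratio parts = 4. Expected numbers out of 481:
  full-colored: 481 × 3/4 = 360.75
  albino: 481 × 1/4 = 120.25
χ² = Σ (O − E)² / E
  full-colored: (358 − 360.75)² / 360.75 = 0.0210
  albino: (123 − 120.25)² / 120.25 = 0.0629
χ² = 0.0210 + 0.0629 = 0.0839 ≈ 0.084
Degrees of freedom = 2 − 1 = 1; critical value at α = 0.05 is 3.841.
Since 0.084 < 3.841, we fail to reject the null hypothesis — the data are consistent with the 3:1 ratio.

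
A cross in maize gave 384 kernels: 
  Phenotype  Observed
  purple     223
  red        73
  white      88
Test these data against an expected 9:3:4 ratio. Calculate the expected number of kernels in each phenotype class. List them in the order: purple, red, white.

216, 72, 96

The 9:3:4 ratio has 16 parts, so with N = 384 the expected counts are:
  purple: 384 × 9/16 = 216
  red: 384 × 3/16 = 72
  white: 384 × 4/16 = 96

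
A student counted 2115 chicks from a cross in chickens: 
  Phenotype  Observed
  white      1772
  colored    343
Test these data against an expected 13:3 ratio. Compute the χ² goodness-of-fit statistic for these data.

Total ratio parts = 16. Expected numbers out of 2115:
  white: 2115 × 13/16 = 1718.4375
  colored: 2115 × 3/16 = 396.5625
χ² = Σ (O − E)² / E
  white: (1772 − 1718.4375)² / 1718.4375 = 1.6695
  colored: (343 − 396.5625)² / 396.5625 = 7.2345
χ² = 1.6695 + 7.2345 = 8.904

8.904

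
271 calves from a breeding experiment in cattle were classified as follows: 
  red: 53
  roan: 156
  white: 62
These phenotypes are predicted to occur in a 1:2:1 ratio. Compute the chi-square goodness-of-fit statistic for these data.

6.801

Under the 1:2:1 hypothesis (Σ ratio = 4, N = 271):
  red: 271 × 1/4 = 67.75
  roan: 271 × 2/4 = 135.5
  white: 271 × 1/4 = 67.75
χ² = Σ (O − E)² / E
  red: (53 − 67.75)² / 67.75 = 3.2113
  roan: (156 − 135.5)² / 135.5 = 3.1015
  white: (62 − 67.75)² / 67.75 = 0.4880
χ² = 3.2113 + 3.1015 + 0.4880 = 6.8008 ≈ 6.801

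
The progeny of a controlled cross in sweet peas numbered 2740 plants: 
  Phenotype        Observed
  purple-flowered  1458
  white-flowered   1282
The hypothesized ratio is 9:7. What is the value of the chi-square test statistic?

The 9:7 ratio has 16 parts, so with N = 2740 the expected counts are:
  purple-flowered: 2740 × 9/16 = 1541.25
  white-flowered: 2740 × 7/16 = 1198.75
χ² = Σ (O − E)² / E
  purple-flowered: (1458 − 1541.25)² / 1541.25 = 4.4967
  white-flowered: (1282 − 1198.75)² / 1198.75 = 5.7815
χ² = 4.4967 + 5.7815 = 10.2782 ≈ 10.278

10.278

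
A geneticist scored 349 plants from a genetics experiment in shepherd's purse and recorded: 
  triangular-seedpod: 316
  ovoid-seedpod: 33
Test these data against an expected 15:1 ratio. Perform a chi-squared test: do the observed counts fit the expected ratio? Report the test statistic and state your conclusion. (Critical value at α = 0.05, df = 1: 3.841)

6.121; not consistent

Total ratio parts = 16. Expected numbers out of 349:
  triangular-seedpod: 349 × 15/16 = 327.1875
  ovoid-seedpod: 349 × 1/16 = 21.8125
χ² = Σ (O − E)² / E
  triangular-seedpod: (316 − 327.1875)² / 327.1875 = 0.3825
  ovoid-seedpod: (33 − 21.8125)² / 21.8125 = 5.7380
χ² = 0.3825 + 5.7380 = 6.1205 ≈ 6.121
Degrees of freedom = 2 − 1 = 1; critical value at α = 0.05 is 3.841.
Since 6.121 > 3.841, we reject the null hypothesis — the data do not fit the 15:1 ratio.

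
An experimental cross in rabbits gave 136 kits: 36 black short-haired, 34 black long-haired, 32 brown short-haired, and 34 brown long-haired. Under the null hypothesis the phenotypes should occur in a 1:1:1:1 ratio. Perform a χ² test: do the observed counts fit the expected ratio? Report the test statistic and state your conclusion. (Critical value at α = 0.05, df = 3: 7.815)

0.235; consistent

Expected counts for N = 136 under a 1:1:1:1 ratio (total parts = 4):
  black short-haired: 136 × 1/4 = 34
  black long-haired: 136 × 1/4 = 34
  brown short-haired: 136 × 1/4 = 34
  brown long-haired: 136 × 1/4 = 34
χ² = Σ (O − E)² / E
  black short-haired: (36 − 34)² / 34 = 0.1176
  black long-haired: (34 − 34)² / 34 = 0.0000
  brown short-haired: (32 − 34)² / 34 = 0.1176
  brown long-haired: (34 − 34)² / 34 = 0.0000
χ² = 0.1176 + 0.0000 + 0.1176 + 0.0000 = 0.2352 ≈ 0.235
Degrees of freedom = 4 − 1 = 3; critical value at α = 0.05 is 7.815.
Since 0.235 < 7.815, we fail to reject the null hypothesis — the data are consistent with the 1:1:1:1 ratio.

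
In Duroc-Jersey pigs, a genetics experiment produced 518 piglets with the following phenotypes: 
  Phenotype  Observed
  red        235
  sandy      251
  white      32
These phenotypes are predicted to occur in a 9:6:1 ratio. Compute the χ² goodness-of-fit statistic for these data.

27.491

Total ratio parts = 16. Expected numbers out of 518:
  red: 518 × 9/16 = 291.375
  sandy: 518 × 6/16 = 194.25
  white: 518 × 1/16 = 32.375
χ² = Σ (O − E)² / E
  red: (235 − 291.375)² / 291.375 = 10.9074
  sandy: (251 − 194.25)² / 194.25 = 16.5795
  white: (32 − 32.375)² / 32.375 = 0.0043
χ² = 10.9074 + 16.5795 + 0.0043 = 27.4912 ≈ 27.491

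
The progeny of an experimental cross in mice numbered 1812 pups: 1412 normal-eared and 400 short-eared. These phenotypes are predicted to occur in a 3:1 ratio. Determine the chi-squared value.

The 3:1 ratio has 4 parts, so with N = 1812 the expected counts are:
  normal-eared: 1812 × 3/4 = 1359
  short-eared: 1812 × 1/4 = 453
χ² = Σ (O − E)² / E
  normal-eared: (1412 − 1359)² / 1359 = 2.0670
  short-eared: (400 − 453)² / 453 = 6.2009
χ² = 2.0670 + 6.2009 = 8.2679 ≈ 8.268

8.268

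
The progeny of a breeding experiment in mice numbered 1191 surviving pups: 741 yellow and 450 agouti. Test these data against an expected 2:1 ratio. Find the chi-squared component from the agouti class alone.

7.076

Under the 2:1 hypothesis (Σ ratio = 3, N = 1191):
  yellow: 1191 × 2/3 = 794
  agouti: 1191 × 1/3 = 397
Contribution of agouti: (450 − 397)² / 397 = 7.0756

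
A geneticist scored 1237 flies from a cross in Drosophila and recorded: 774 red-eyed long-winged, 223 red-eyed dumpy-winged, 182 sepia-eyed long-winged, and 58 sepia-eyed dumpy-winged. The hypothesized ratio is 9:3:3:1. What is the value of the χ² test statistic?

24.706

The 9:3:3:1 ratio has 16 parts, so with N = 1237 the expected counts are:
  red-eyed long-winged: 1237 × 9/16 = 695.8125
  red-eyed dumpy-winged: 1237 × 3/16 = 231.9375
  sepia-eyed long-winged: 1237 × 3/16 = 231.9375
  sepia-eyed dumpy-winged: 1237 × 1/16 = 77.3125
χ² = Σ (O − E)² / E
  red-eyed long-winged: (774 − 695.8125)² / 695.8125 = 8.7858
  red-eyed dumpy-winged: (223 − 231.9375)² / 231.9375 = 0.3444
  sepia-eyed long-winged: (182 − 231.9375)² / 231.9375 = 10.7518
  sepia-eyed dumpy-winged: (58 − 77.3125)² / 77.3125 = 4.8242
χ² = 8.7858 + 0.3444 + 10.7518 + 4.8242 = 24.7062 ≈ 24.706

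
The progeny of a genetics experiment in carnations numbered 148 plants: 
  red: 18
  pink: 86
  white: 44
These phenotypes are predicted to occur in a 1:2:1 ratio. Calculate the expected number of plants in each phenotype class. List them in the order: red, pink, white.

Total ratio parts = 4. Expected numbers out of 148:
  red: 148 × 1/4 = 37
  pink: 148 × 2/4 = 74
  white: 148 × 1/4 = 37

37, 74, 37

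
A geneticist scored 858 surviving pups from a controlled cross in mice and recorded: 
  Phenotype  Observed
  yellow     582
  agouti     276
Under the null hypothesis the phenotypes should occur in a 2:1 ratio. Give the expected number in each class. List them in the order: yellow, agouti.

572, 286

Total ratio parts = 3. Expected numbers out of 858:
  yellow: 858 × 2/3 = 572
  agouti: 858 × 1/3 = 286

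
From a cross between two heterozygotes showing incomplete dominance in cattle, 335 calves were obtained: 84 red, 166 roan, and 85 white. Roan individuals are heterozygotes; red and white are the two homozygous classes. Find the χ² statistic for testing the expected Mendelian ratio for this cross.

0.033

With incomplete dominance, a heterozygote × heterozygote cross gives a 1:2:1 phenotypic ratio.
Expected counts for N = 335 under a 1:2:1 ratio (total parts = 4):
  red: 335 × 1/4 = 83.75
  roan: 335 × 2/4 = 167.5
  white: 335 × 1/4 = 83.75
χ² = Σ (O − E)² / E
  red: (84 − 83.75)² / 83.75 = 0.0007
  roan: (166 − 167.5)² / 167.5 = 0.0134
  white: (85 − 83.75)² / 83.75 = 0.0187
χ² = 0.0007 + 0.0134 + 0.0187 = 0.0328 ≈ 0.033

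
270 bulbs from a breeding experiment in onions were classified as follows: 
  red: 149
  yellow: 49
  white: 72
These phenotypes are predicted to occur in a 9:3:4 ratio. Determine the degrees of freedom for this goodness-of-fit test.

A goodness-of-fit test with 3 phenotype classes has df = 3 − 1 = 2.

2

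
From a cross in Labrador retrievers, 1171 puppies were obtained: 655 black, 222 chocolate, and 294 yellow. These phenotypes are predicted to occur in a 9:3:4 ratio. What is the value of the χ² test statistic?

0.053

Under the 9:3:4 hypothesis (Σ ratio = 16, N = 1171):
  black: 1171 × 9/16 = 658.6875
  chocolate: 1171 × 3/16 = 219.5625
  yellow: 1171 × 4/16 = 292.75
χ² = Σ (O − E)² / E
  black: (655 − 658.6875)² / 658.6875 = 0.0206
  chocolate: (222 − 219.5625)² / 219.5625 = 0.0271
  yellow: (294 − 292.75)² / 292.75 = 0.0053
χ² = 0.0206 + 0.0271 + 0.0053 = 0.053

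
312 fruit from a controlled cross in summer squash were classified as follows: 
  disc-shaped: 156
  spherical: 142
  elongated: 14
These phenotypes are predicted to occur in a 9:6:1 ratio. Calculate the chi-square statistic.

Total ratio parts = 16. Expected numbers out of 312:
  disc-shaped: 312 × 9/16 = 175.5
  spherical: 312 × 6/16 = 117
  elongated: 312 × 1/16 = 19.5
χ² = Σ (O − E)² / E
  disc-shaped: (156 − 175.5)² / 175.5 = 2.1667
  spherical: (142 − 117)² / 117 = 5.3419
  elongated: (14 − 19.5)² / 19.5 = 1.5513
χ² = 2.1667 + 5.3419 + 1.5513 = 9.0599 ≈ 9.060

9.060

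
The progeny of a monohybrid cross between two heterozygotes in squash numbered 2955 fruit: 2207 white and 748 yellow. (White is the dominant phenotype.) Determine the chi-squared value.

0.154

For a monohybrid cross between heterozygotes with complete dominance, the expected phenotypic ratio is 3:1.
Expected counts for N = 2955 under a 3:1 ratio (total parts = 4):
  white: 2955 × 3/4 = 2216.25
  yellow: 2955 × 1/4 = 738.75
χ² = Σ (O − E)² / E
  white: (2207 − 2216.25)² / 2216.25 = 0.0386
  yellow: (748 − 738.75)² / 738.75 = 0.1158
χ² = 0.0386 + 0.1158 = 0.1544 ≈ 0.154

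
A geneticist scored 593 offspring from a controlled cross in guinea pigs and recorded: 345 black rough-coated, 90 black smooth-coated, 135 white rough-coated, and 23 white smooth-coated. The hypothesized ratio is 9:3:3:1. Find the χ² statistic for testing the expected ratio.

14.865

Total ratio parts = 16. Expected numbers out of 593:
  black rough-coated: 593 × 9/16 = 333.5625
  black smooth-coated: 593 × 3/16 = 111.1875
  white rough-coated: 593 × 3/16 = 111.1875
  white smooth-coated: 593 × 1/16 = 37.0625
χ² = Σ (O − E)² / E
  black rough-coated: (345 − 333.5625)² / 333.5625 = 0.3922
  black smooth-coated: (90 − 111.1875)² / 111.1875 = 4.0374
  white rough-coated: (135 − 111.1875)² / 111.1875 = 5.0998
  white smooth-coated: (23 − 37.0625)² / 37.0625 = 5.3357
χ² = 0.3922 + 4.0374 + 5.0998 + 5.3357 = 14.8651 ≈ 14.865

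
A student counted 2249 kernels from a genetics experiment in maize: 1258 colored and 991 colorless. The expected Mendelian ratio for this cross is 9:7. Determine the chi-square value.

0.090

The 9:7 ratio has 16 parts, so with N = 2249 the expected counts are:
  colored: 2249 × 9/16 = 1265.0625
  colorless: 2249 × 7/16 = 983.9375
χ² = Σ (O − E)² / E
  colored: (1258 − 1265.0625)² / 1265.0625 = 0.0394
  colorless: (991 − 983.9375)² / 983.9375 = 0.0507
χ² = 0.0394 + 0.0507 = 0.0901 ≈ 0.090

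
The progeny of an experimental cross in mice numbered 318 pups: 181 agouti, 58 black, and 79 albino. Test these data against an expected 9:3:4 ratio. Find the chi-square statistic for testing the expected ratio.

0.073

The 9:3:4 ratio has 16 parts, so with N = 318 the expected counts are:
  agouti: 318 × 9/16 = 178.875
  black: 318 × 3/16 = 59.625
  albino: 318 × 4/16 = 79.5
χ² = Σ (O − E)² / E
  agouti: (181 − 178.875)² / 178.875 = 0.0252
  black: (58 − 59.625)² / 59.625 = 0.0443
  albino: (79 − 79.5)² / 79.5 = 0.0031
χ² = 0.0252 + 0.0443 + 0.0031 = 0.0726 ≈ 0.073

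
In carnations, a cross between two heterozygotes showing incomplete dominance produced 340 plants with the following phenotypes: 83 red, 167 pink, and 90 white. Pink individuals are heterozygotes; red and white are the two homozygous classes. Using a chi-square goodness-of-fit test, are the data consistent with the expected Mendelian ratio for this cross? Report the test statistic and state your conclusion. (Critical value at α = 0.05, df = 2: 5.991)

With incomplete dominance, a heterozygote × heterozygote cross gives a 1:2:1 phenotypic ratio.
Total ratio parts = 4. Expected numbers out of 340:
  red: 340 × 1/4 = 85
  pink: 340 × 2/4 = 170
  white: 340 × 1/4 = 85
χ² = Σ (O − E)² / E
  red: (83 − 85)² / 85 = 0.0471
  pink: (167 − 170)² / 170 = 0.0529
  white: (90 − 85)² / 85 = 0.2941
χ² = 0.0471 + 0.0529 + 0.2941 = 0.3941 ≈ 0.394
Degrees of freedom = 3 − 1 = 2; critical value at α = 0.05 is 5.991.
Since 0.394 < 5.991, we fail to reject the null hypothesis — the data are consistent with the 1:2:1 ratio.

0.394; consistent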